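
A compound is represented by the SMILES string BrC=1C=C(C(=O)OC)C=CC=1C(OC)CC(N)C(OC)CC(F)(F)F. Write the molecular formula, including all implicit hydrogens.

Walk through each heavy atom and fill implicit hydrogens from standard valence (C 4, N 3, O 2, S 2, halogen 1):
  atom 1: Br (halogen, monovalent) → 0 H
  atom 2: C, bond orders sum to 4 (valence 4) → 0 H
  atom 3: C, bond orders sum to 3 (valence 4) → 1 H
  atom 4: C, bond orders sum to 4 (valence 4) → 0 H
  atom 5: C, bond orders sum to 4 (valence 4) → 0 H
  atom 6: O, bond orders sum to 2 (valence 2) → 0 H
  atom 7: O, bond orders sum to 2 (valence 2) → 0 H
  atom 8: C, bond orders sum to 1 (valence 4) → 3 H
  atom 9: C, bond orders sum to 3 (valence 4) → 1 H
  atom 10: C, bond orders sum to 3 (valence 4) → 1 H
  atom 11: C, bond orders sum to 4 (valence 4) → 0 H
  atom 12: C, bond orders sum to 3 (valence 4) → 1 H
  atom 13: O, bond orders sum to 2 (valence 2) → 0 H
  atom 14: C, bond orders sum to 1 (valence 4) → 3 H
  atom 15: C, bond orders sum to 2 (valence 4) → 2 H
  atom 16: C, bond orders sum to 3 (valence 4) → 1 H
  atom 17: N, bond orders sum to 1 (valence 3) → 2 H
  atom 18: C, bond orders sum to 3 (valence 4) → 1 H
  atom 19: O, bond orders sum to 2 (valence 2) → 0 H
  atom 20: C, bond orders sum to 1 (valence 4) → 3 H
  atom 21: C, bond orders sum to 2 (valence 4) → 2 H
  atom 22: C, bond orders sum to 4 (valence 4) → 0 H
  atom 23: F (halogen, monovalent) → 0 H
  atom 24: F (halogen, monovalent) → 0 H
  atom 25: F (halogen, monovalent) → 0 H
Totals → C:16, H:21, Br:1, F:3, N:1, O:4.
In Hill order: C16H21BrF3NO4.

C16H21BrF3NO4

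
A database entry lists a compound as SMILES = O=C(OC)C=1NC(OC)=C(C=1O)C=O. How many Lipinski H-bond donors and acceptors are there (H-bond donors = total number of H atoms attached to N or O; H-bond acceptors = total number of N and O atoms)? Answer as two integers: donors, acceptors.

Donors: find every N or O and count the H atoms it carries.
  atom 1 (O): bond orders sum to 2 → 0 H
  atom 3 (O): bond orders sum to 2 → 0 H
  atom 6 (N): bond orders sum to 2 → 1 H
  atom 8 (O): bond orders sum to 2 → 0 H
  atom 12 (O): bond orders sum to 1 → 1 H
  atom 14 (O): bond orders sum to 2 → 0 H
Lipinski HBD = 2.
Acceptors: N atoms = 1, O atoms = 5 → HBA = 6.

2, 6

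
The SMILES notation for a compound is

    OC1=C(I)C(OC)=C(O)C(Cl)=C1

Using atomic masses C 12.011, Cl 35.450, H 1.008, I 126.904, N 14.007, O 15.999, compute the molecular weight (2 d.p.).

300.48 g/mol

First, the molecular formula is C7H6ClIO3 (counting implicit H from valence).
  C: 7 × 12.011 = 84.077
  Cl: 1 × 35.450 = 35.450
  H: 6 × 1.008 = 6.048
  I: 1 × 126.904 = 126.904
  O: 3 × 15.999 = 47.997
Sum: 7×12.011 + 1×35.450 + 6×1.008 + 1×126.904 + 3×15.999 = 300.476 → 300.48 g/mol.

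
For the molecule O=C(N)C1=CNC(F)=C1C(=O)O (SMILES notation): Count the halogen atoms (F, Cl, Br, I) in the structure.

Halogen atoms appear at heavy-atom position 8 (1×F).
Other groups present: 1 amide, 1 carboxylic acid.
Halogen count: 1.

1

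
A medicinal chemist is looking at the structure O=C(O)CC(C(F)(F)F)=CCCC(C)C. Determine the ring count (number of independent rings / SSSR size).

In SMILES, each pair of matching ring-closure digits denotes one ring-closing bond; the number of such bonds equals the number of independent rings.
Ring-closure bonds here: 0.

0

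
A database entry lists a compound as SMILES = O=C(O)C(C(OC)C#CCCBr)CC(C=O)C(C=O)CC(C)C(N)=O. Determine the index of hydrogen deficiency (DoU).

Molecular formula: C17H24BrNO6.
DoU = (2C + 2 + N − H − X) / 2, where X is the halogen count and O/S are ignored.
    = (2·17 + 2 + 1 − 24 − 1) / 2 = 12 / 2 = 6.

6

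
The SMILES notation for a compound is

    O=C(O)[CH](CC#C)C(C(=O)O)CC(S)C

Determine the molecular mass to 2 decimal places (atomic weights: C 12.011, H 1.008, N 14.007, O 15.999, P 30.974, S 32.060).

230.28 g/mol

First, the molecular formula is C10H14O4S (counting implicit H from valence).
  C: 10 × 12.011 = 120.110
  H: 14 × 1.008 = 14.112
  O: 4 × 15.999 = 63.996
  S: 1 × 32.060 = 32.060
Sum: 10×12.011 + 14×1.008 + 4×15.999 + 1×32.060 = 230.278 → 230.28 g/mol.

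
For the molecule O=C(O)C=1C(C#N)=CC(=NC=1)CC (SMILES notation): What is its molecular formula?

C9H8N2O2

Walk through each heavy atom and fill implicit hydrogens from standard valence (C 4, N 3, O 2, S 2, halogen 1):
  atom 1: O, bond orders sum to 2 (valence 2) → 0 H
  atom 2: C, bond orders sum to 4 (valence 4) → 0 H
  atom 3: O, bond orders sum to 1 (valence 2) → 1 H
  atom 4: C, bond orders sum to 4 (valence 4) → 0 H
  atom 5: C, bond orders sum to 4 (valence 4) → 0 H
  atom 6: C, bond orders sum to 4 (valence 4) → 0 H
  atom 7: N, bond orders sum to 3 (valence 3) → 0 H
  atom 8: C, bond orders sum to 3 (valence 4) → 1 H
  atom 9: C, bond orders sum to 4 (valence 4) → 0 H
  atom 10: N, bond orders sum to 3 (valence 3) → 0 H
  atom 11: C, bond orders sum to 3 (valence 4) → 1 H
  atom 12: C, bond orders sum to 2 (valence 4) → 2 H
  atom 13: C, bond orders sum to 1 (valence 4) → 3 H
Totals → C:9, H:8, N:2, O:2.
In Hill order: C9H8N2O2.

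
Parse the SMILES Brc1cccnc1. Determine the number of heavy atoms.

7

Every atom symbol written in the SMILES (organic subset) is one heavy atom; implicit H are not written.
Heavy atoms by element → Br:1, C:5, N:1.
Total: 7.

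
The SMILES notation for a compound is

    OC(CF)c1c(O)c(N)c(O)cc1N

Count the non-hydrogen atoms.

Every atom symbol written in the SMILES (organic subset) is one heavy atom; implicit H are not written.
Heavy atoms by element → C:8, F:1, N:2, O:3.
Total: 14.

14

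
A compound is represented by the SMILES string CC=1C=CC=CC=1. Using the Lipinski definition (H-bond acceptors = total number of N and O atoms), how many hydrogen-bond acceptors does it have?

0

N atoms: 0; O atoms: 0.
Lipinski HBA = 0 + 0 = 0.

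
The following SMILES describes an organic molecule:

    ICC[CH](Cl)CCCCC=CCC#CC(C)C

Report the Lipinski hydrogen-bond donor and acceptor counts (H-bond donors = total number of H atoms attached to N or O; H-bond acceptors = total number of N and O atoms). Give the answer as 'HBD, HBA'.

0, 0

Donors: find every N or O and count the H atoms it carries.
  (no N or O atoms present)
Lipinski HBD = 0.
Acceptors: N atoms = 0, O atoms = 0 → HBA = 0.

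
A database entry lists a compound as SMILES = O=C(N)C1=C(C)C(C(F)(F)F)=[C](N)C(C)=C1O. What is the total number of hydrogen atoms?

11

Walk through each heavy atom and fill implicit hydrogens from standard valence (C 4, N 3, O 2, S 2, halogen 1):
  atom 1: O, bond orders sum to 2 (valence 2) → 0 H
  atom 2: C, bond orders sum to 4 (valence 4) → 0 H
  atom 3: N, bond orders sum to 1 (valence 3) → 2 H
  atom 4: C, bond orders sum to 4 (valence 4) → 0 H
  atom 5: C, bond orders sum to 4 (valence 4) → 0 H
  atom 6: C, bond orders sum to 1 (valence 4) → 3 H
  atom 7: C, bond orders sum to 4 (valence 4) → 0 H
  atom 8: C, bond orders sum to 4 (valence 4) → 0 H
  atom 9: F (halogen, monovalent) → 0 H
  atom 10: F (halogen, monovalent) → 0 H
  atom 11: F (halogen, monovalent) → 0 H
  atom 12: C with explicit H count 0
  atom 13: N, bond orders sum to 1 (valence 3) → 2 H
  atom 14: C, bond orders sum to 4 (valence 4) → 0 H
  atom 15: C, bond orders sum to 1 (valence 4) → 3 H
  atom 16: C, bond orders sum to 4 (valence 4) → 0 H
  atom 17: O, bond orders sum to 1 (valence 2) → 1 H
Total hydrogens: 11.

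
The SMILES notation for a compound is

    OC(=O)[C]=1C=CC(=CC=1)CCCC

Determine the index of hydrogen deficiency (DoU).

5

Degree of unsaturation = (number of rings) + (number of π bonds).
Ring closures in the SMILES: 1.
π bonds: 4 double bonds (each 1 DoU) → 4 DoU from unsaturation.
Total DoU = 1 + 4 = 5.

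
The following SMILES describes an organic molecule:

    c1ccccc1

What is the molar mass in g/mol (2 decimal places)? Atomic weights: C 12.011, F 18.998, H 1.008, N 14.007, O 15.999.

First, the molecular formula is C6H6 (counting implicit H from valence).
  C: 6 × 12.011 = 72.066
  H: 6 × 1.008 = 6.048
Sum: 6×12.011 + 6×1.008 = 78.114 → 78.11 g/mol.

78.11 g/mol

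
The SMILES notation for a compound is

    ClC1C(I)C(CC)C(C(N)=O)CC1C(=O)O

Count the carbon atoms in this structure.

Count every carbon token in the SMILES (each C, including those in ring-closure positions and inside branches).
Carbon count: 10.

10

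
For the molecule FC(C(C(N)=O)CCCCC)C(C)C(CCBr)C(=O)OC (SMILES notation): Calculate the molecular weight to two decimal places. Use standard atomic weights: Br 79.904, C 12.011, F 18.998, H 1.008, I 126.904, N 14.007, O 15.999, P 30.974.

368.29 g/mol

First, the molecular formula is C15H27BrFNO3 (counting implicit H from valence).
  Br: 1 × 79.904 = 79.904
  C: 15 × 12.011 = 180.165
  F: 1 × 18.998 = 18.998
  H: 27 × 1.008 = 27.216
  N: 1 × 14.007 = 14.007
  O: 3 × 15.999 = 47.997
Sum: 1×79.904 + 15×12.011 + 1×18.998 + 27×1.008 + 1×14.007 + 3×15.999 = 368.287 → 368.29 g/mol.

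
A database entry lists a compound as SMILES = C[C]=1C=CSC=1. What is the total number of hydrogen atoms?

Walk through each heavy atom and fill implicit hydrogens from standard valence (C 4, N 3, O 2, S 2, halogen 1):
  atom 1: C, bond orders sum to 1 (valence 4) → 3 H
  atom 2: C with explicit H count 0
  atom 3: C, bond orders sum to 3 (valence 4) → 1 H
  atom 4: C, bond orders sum to 3 (valence 4) → 1 H
  atom 5: S, bond orders sum to 2 (valence 2) → 0 H
  atom 6: C, bond orders sum to 3 (valence 4) → 1 H
Total hydrogens: 6.

6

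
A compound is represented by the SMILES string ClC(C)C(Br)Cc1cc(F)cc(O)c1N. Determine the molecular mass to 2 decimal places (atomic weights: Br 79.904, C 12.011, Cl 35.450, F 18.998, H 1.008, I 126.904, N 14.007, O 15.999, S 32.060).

296.56 g/mol

First, the molecular formula is C10H12BrClFNO (counting implicit H from valence).
  Br: 1 × 79.904 = 79.904
  C: 10 × 12.011 = 120.110
  Cl: 1 × 35.450 = 35.450
  F: 1 × 18.998 = 18.998
  H: 12 × 1.008 = 12.096
  N: 1 × 14.007 = 14.007
  O: 1 × 15.999 = 15.999
Sum: 1×79.904 + 10×12.011 + 1×35.450 + 1×18.998 + 12×1.008 + 1×14.007 + 1×15.999 = 296.564 → 296.56 g/mol.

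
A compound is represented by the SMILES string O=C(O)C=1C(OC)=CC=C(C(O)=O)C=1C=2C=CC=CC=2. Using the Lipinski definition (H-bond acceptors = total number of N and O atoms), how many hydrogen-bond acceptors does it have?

N atoms: 0; O atoms: 5.
Lipinski HBA = 0 + 5 = 5.

5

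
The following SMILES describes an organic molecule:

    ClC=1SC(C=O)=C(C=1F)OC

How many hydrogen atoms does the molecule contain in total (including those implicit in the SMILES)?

Walk through each heavy atom and fill implicit hydrogens from standard valence (C 4, N 3, O 2, S 2, halogen 1):
  atom 1: Cl (halogen, monovalent) → 0 H
  atom 2: C, bond orders sum to 4 (valence 4) → 0 H
  atom 3: S, bond orders sum to 2 (valence 2) → 0 H
  atom 4: C, bond orders sum to 4 (valence 4) → 0 H
  atom 5: C, bond orders sum to 3 (valence 4) → 1 H
  atom 6: O, bond orders sum to 2 (valence 2) → 0 H
  atom 7: C, bond orders sum to 4 (valence 4) → 0 H
  atom 8: C, bond orders sum to 4 (valence 4) → 0 H
  atom 9: F (halogen, monovalent) → 0 H
  atom 10: O, bond orders sum to 2 (valence 2) → 0 H
  atom 11: C, bond orders sum to 1 (valence 4) → 3 H
Total hydrogens: 4.

4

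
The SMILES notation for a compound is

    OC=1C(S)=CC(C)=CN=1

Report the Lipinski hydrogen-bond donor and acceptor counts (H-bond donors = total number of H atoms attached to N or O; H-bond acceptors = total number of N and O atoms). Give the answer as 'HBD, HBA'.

1, 2

Donors: find every N or O and count the H atoms it carries.
  atom 1 (O): bond orders sum to 1 → 1 H
  atom 9 (N): bond orders sum to 3 → 0 H
Lipinski HBD = 1.
Acceptors: N atoms = 1, O atoms = 1 → HBA = 2.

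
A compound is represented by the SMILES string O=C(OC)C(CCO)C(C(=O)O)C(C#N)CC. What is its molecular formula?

C11H17NO5

Walk through each heavy atom and fill implicit hydrogens from standard valence (C 4, N 3, O 2, S 2, halogen 1):
  atom 1: O, bond orders sum to 2 (valence 2) → 0 H
  atom 2: C, bond orders sum to 4 (valence 4) → 0 H
  atom 3: O, bond orders sum to 2 (valence 2) → 0 H
  atom 4: C, bond orders sum to 1 (valence 4) → 3 H
  atom 5: C, bond orders sum to 3 (valence 4) → 1 H
  atom 6: C, bond orders sum to 2 (valence 4) → 2 H
  atom 7: C, bond orders sum to 2 (valence 4) → 2 H
  atom 8: O, bond orders sum to 1 (valence 2) → 1 H
  atom 9: C, bond orders sum to 3 (valence 4) → 1 H
  atom 10: C, bond orders sum to 4 (valence 4) → 0 H
  atom 11: O, bond orders sum to 2 (valence 2) → 0 H
  atom 12: O, bond orders sum to 1 (valence 2) → 1 H
  atom 13: C, bond orders sum to 3 (valence 4) → 1 H
  atom 14: C, bond orders sum to 4 (valence 4) → 0 H
  atom 15: N, bond orders sum to 3 (valence 3) → 0 H
  atom 16: C, bond orders sum to 2 (valence 4) → 2 H
  atom 17: C, bond orders sum to 1 (valence 4) → 3 H
Totals → C:11, H:17, N:1, O:5.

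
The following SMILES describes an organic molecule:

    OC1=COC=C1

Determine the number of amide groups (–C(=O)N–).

0

Scan the SMILES for the amide motif — none present.
Groups that are present: 1 hydroxyl.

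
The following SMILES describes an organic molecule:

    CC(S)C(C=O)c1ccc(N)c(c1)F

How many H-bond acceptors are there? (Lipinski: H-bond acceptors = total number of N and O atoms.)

N atoms: 1; O atoms: 1.
Lipinski HBA = 1 + 1 = 2.

2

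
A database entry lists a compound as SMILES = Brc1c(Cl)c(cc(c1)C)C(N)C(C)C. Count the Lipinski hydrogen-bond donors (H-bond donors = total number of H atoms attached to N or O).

Donors: find every N or O and count the H atoms it carries.
  atom 11 (N): bond orders sum to 1 → 2 H
Lipinski HBD = 2.

2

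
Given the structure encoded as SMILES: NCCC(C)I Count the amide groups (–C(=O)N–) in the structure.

0

Scan the SMILES for the amide motif — none present.
Groups that are present: 1 primary amine.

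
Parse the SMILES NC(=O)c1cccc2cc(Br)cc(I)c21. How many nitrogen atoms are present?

Scan the SMILES for N atoms (remember two-letter symbols like Cl and Br are single atoms).
Nitrogen count: 1.

1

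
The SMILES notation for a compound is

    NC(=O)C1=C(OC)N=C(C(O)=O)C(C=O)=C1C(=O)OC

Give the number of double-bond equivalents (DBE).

Molecular formula: C11H10N2O7.
DoU = (2C + 2 + N − H − X) / 2, where X is the halogen count and O/S are ignored.
    = (2·11 + 2 + 2 − 10 − 0) / 2 = 16 / 2 = 8.

8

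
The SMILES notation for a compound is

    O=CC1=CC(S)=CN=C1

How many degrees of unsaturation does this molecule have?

Molecular formula: C6H5NOS.
DoU = (2C + 2 + N − H − X) / 2, where X is the halogen count and O/S are ignored.
    = (2·6 + 2 + 1 − 5 − 0) / 2 = 10 / 2 = 5.

5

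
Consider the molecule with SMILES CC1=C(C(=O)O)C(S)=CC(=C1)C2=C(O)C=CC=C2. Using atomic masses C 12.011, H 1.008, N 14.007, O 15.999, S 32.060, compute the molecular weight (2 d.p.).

First, the molecular formula is C14H12O3S (counting implicit H from valence).
  C: 14 × 12.011 = 168.154
  H: 12 × 1.008 = 12.096
  O: 3 × 15.999 = 47.997
  S: 1 × 32.060 = 32.060
Sum: 14×12.011 + 12×1.008 + 3×15.999 + 1×32.060 = 260.307 → 260.31 g/mol.

260.31 g/mol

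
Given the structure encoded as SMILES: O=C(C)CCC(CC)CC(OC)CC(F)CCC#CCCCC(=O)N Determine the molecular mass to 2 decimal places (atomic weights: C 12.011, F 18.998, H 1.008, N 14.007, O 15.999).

First, the molecular formula is C20H34FNO3 (counting implicit H from valence).
  C: 20 × 12.011 = 240.220
  F: 1 × 18.998 = 18.998
  H: 34 × 1.008 = 34.272
  N: 1 × 14.007 = 14.007
  O: 3 × 15.999 = 47.997
Sum: 20×12.011 + 1×18.998 + 34×1.008 + 1×14.007 + 3×15.999 = 355.494 → 355.49 g/mol.

355.49 g/mol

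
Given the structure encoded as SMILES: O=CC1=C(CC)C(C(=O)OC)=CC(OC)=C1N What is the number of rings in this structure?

In SMILES, each pair of matching ring-closure digits denotes one ring-closing bond; the number of such bonds equals the number of independent rings.
Ring-closure bonds here: 1.

1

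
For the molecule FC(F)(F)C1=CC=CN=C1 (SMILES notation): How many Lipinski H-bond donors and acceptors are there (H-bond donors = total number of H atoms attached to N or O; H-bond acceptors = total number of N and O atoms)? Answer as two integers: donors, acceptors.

0, 1

Donors: find every N or O and count the H atoms it carries.
  atom 9 (N): bond orders sum to 3 → 0 H
Lipinski HBD = 0.
Acceptors: N atoms = 1, O atoms = 0 → HBA = 1.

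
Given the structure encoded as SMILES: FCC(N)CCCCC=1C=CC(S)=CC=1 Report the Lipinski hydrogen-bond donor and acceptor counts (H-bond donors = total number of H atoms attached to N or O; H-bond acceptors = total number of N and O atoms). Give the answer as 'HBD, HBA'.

2, 1

Donors: find every N or O and count the H atoms it carries.
  atom 4 (N): bond orders sum to 1 → 2 H
Lipinski HBD = 2.
Acceptors: N atoms = 1, O atoms = 0 → HBA = 1.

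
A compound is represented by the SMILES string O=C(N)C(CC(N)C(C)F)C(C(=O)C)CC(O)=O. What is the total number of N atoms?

Scan the SMILES for N atoms (remember two-letter symbols like Cl and Br are single atoms).
Nitrogen count: 2.

2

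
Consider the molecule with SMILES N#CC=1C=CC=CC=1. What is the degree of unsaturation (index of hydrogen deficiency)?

Degree of unsaturation = (number of rings) + (number of π bonds).
Ring closures in the SMILES: 1.
π bonds: 3 double bonds (each 1 DoU), 1 triple bond (each 2 DoU) → 5 DoU from unsaturation.
Total DoU = 1 + 5 = 6.

6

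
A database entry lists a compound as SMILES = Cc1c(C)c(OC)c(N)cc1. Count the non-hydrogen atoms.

11

Every atom symbol written in the SMILES (organic subset) is one heavy atom; implicit H are not written.
Heavy atoms by element → C:9, N:1, O:1.
Total: 11.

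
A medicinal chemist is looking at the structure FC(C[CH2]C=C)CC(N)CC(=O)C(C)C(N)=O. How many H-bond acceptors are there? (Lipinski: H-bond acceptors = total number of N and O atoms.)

N atoms: 2; O atoms: 2.
Lipinski HBA = 2 + 2 = 4.

4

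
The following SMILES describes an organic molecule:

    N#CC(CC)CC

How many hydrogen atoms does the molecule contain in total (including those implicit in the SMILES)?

Walk through each heavy atom and fill implicit hydrogens from standard valence (C 4, N 3, O 2, S 2, halogen 1):
  atom 1: N, bond orders sum to 3 (valence 3) → 0 H
  atom 2: C, bond orders sum to 4 (valence 4) → 0 H
  atom 3: C, bond orders sum to 3 (valence 4) → 1 H
  atom 4: C, bond orders sum to 2 (valence 4) → 2 H
  atom 5: C, bond orders sum to 1 (valence 4) → 3 H
  atom 6: C, bond orders sum to 2 (valence 4) → 2 H
  atom 7: C, bond orders sum to 1 (valence 4) → 3 H
Total hydrogens: 11.

11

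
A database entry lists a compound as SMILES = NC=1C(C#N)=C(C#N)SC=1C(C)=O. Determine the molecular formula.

Walk through each heavy atom and fill implicit hydrogens from standard valence (C 4, N 3, O 2, S 2, halogen 1):
  atom 1: N, bond orders sum to 1 (valence 3) → 2 H
  atom 2: C, bond orders sum to 4 (valence 4) → 0 H
  atom 3: C, bond orders sum to 4 (valence 4) → 0 H
  atom 4: C, bond orders sum to 4 (valence 4) → 0 H
  atom 5: N, bond orders sum to 3 (valence 3) → 0 H
  atom 6: C, bond orders sum to 4 (valence 4) → 0 H
  atom 7: C, bond orders sum to 4 (valence 4) → 0 H
  atom 8: N, bond orders sum to 3 (valence 3) → 0 H
  atom 9: S, bond orders sum to 2 (valence 2) → 0 H
  atom 10: C, bond orders sum to 4 (valence 4) → 0 H
  atom 11: C, bond orders sum to 4 (valence 4) → 0 H
  atom 12: C, bond orders sum to 1 (valence 4) → 3 H
  atom 13: O, bond orders sum to 2 (valence 2) → 0 H
Totals → C:8, H:5, N:3, O:1, S:1.

C8H5N3OS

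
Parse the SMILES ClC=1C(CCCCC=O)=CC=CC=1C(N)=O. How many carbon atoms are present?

12

Count every carbon token in the SMILES (each C, including those in ring-closure positions and inside branches).
Carbon count: 12.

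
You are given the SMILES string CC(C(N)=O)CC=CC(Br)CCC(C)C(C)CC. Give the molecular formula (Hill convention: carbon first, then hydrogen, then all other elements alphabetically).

C15H28BrNO

Walk through each heavy atom and fill implicit hydrogens from standard valence (C 4, N 3, O 2, S 2, halogen 1):
  atom 1: C, bond orders sum to 1 (valence 4) → 3 H
  atom 2: C, bond orders sum to 3 (valence 4) → 1 H
  atom 3: C, bond orders sum to 4 (valence 4) → 0 H
  atom 4: N, bond orders sum to 1 (valence 3) → 2 H
  atom 5: O, bond orders sum to 2 (valence 2) → 0 H
  atom 6: C, bond orders sum to 2 (valence 4) → 2 H
  atom 7: C, bond orders sum to 3 (valence 4) → 1 H
  atom 8: C, bond orders sum to 3 (valence 4) → 1 H
  atom 9: C, bond orders sum to 3 (valence 4) → 1 H
  atom 10: Br (halogen, monovalent) → 0 H
  atom 11: C, bond orders sum to 2 (valence 4) → 2 H
  atom 12: C, bond orders sum to 2 (valence 4) → 2 H
  atom 13: C, bond orders sum to 3 (valence 4) → 1 H
  atom 14: C, bond orders sum to 1 (valence 4) → 3 H
  atom 15: C, bond orders sum to 3 (valence 4) → 1 H
  atom 16: C, bond orders sum to 1 (valence 4) → 3 H
  atom 17: C, bond orders sum to 2 (valence 4) → 2 H
  atom 18: C, bond orders sum to 1 (valence 4) → 3 H
Totals → C:15, H:28, Br:1, N:1, O:1.
In Hill order: C15H28BrNO.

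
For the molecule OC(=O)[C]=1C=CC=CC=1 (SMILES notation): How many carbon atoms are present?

Count every carbon token in the SMILES (each C, including those in ring-closure positions and inside branches).
Carbon count: 7.

7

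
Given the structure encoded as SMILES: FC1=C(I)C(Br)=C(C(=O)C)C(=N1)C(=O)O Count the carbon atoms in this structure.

Count every carbon token in the SMILES (each C, including those in ring-closure positions and inside branches).
Carbon count: 8.

8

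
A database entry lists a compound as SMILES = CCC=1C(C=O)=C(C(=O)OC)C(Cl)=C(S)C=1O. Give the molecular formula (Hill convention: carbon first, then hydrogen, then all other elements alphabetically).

Walk through each heavy atom and fill implicit hydrogens from standard valence (C 4, N 3, O 2, S 2, halogen 1):
  atom 1: C, bond orders sum to 1 (valence 4) → 3 H
  atom 2: C, bond orders sum to 2 (valence 4) → 2 H
  atom 3: C, bond orders sum to 4 (valence 4) → 0 H
  atom 4: C, bond orders sum to 4 (valence 4) → 0 H
  atom 5: C, bond orders sum to 3 (valence 4) → 1 H
  atom 6: O, bond orders sum to 2 (valence 2) → 0 H
  atom 7: C, bond orders sum to 4 (valence 4) → 0 H
  atom 8: C, bond orders sum to 4 (valence 4) → 0 H
  atom 9: O, bond orders sum to 2 (valence 2) → 0 H
  atom 10: O, bond orders sum to 2 (valence 2) → 0 H
  atom 11: C, bond orders sum to 1 (valence 4) → 3 H
  atom 12: C, bond orders sum to 4 (valence 4) → 0 H
  atom 13: Cl (halogen, monovalent) → 0 H
  atom 14: C, bond orders sum to 4 (valence 4) → 0 H
  atom 15: S, bond orders sum to 1 (valence 2) → 1 H
  atom 16: C, bond orders sum to 4 (valence 4) → 0 H
  atom 17: O, bond orders sum to 1 (valence 2) → 1 H
Totals → C:11, H:11, Cl:1, O:4, S:1.
In Hill order: C11H11ClO4S.

C11H11ClO4S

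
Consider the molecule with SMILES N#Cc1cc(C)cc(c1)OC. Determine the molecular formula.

C9H9NO

Walk through each heavy atom and fill implicit hydrogens from standard valence (C 4, N 3, O 2, S 2, halogen 1); for lowercase aromatic atoms, an aromatic c carries 1 H when it has two neighbours and 0 H with three, and aromatic n carries 0 H:
  atom 1: N, bond orders sum to 3 (valence 3) → 0 H
  atom 2: C, bond orders sum to 4 (valence 4) → 0 H
  atom 3: aromatic c, 3 neighbours → 0 H
  atom 4: aromatic c, 2 neighbours → 1 H
  atom 5: aromatic c, 3 neighbours → 0 H
  atom 6: C, bond orders sum to 1 (valence 4) → 3 H
  atom 7: aromatic c, 2 neighbours → 1 H
  atom 8: aromatic c, 3 neighbours → 0 H
  atom 9: aromatic c, 2 neighbours → 1 H
  atom 10: O, bond orders sum to 2 (valence 2) → 0 H
  atom 11: C, bond orders sum to 1 (valence 4) → 3 H
Totals → C:9, H:9, N:1, O:1.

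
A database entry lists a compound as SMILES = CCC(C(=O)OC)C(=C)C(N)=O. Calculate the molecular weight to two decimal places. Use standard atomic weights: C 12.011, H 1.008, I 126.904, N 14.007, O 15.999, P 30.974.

171.20 g/mol

First, the molecular formula is C8H13NO3 (counting implicit H from valence).
  C: 8 × 12.011 = 96.088
  H: 13 × 1.008 = 13.104
  N: 1 × 14.007 = 14.007
  O: 3 × 15.999 = 47.997
Sum: 8×12.011 + 13×1.008 + 1×14.007 + 3×15.999 = 171.196 → 171.20 g/mol.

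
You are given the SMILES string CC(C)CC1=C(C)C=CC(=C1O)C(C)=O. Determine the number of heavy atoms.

15

Every atom symbol written in the SMILES (organic subset) is one heavy atom; implicit H are not written.
Heavy atoms by element → C:13, O:2.
Total: 15.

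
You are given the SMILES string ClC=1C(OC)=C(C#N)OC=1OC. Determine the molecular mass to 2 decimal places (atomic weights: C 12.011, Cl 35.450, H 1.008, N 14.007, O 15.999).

187.58 g/mol

First, the molecular formula is C7H6ClNO3 (counting implicit H from valence).
  C: 7 × 12.011 = 84.077
  Cl: 1 × 35.450 = 35.450
  H: 6 × 1.008 = 6.048
  N: 1 × 14.007 = 14.007
  O: 3 × 15.999 = 47.997
Sum: 7×12.011 + 1×35.450 + 6×1.008 + 1×14.007 + 3×15.999 = 187.579 → 187.58 g/mol.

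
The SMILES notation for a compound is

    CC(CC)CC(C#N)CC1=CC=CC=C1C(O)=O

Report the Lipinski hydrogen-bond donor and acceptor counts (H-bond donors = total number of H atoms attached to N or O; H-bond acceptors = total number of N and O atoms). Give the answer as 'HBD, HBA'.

1, 3

Donors: find every N or O and count the H atoms it carries.
  atom 8 (N): bond orders sum to 3 → 0 H
  atom 17 (O): bond orders sum to 1 → 1 H
  atom 18 (O): bond orders sum to 2 → 0 H
Lipinski HBD = 1.
Acceptors: N atoms = 1, O atoms = 2 → HBA = 3.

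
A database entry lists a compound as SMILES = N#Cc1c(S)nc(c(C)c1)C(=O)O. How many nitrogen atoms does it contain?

2

Scan the SMILES for N atoms (remember two-letter symbols like Cl and Br are single atoms).
Nitrogen count: 2.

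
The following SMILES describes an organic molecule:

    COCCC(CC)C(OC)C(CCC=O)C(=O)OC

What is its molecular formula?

C14H26O5

Walk through each heavy atom and fill implicit hydrogens from standard valence (C 4, N 3, O 2, S 2, halogen 1):
  atom 1: C, bond orders sum to 1 (valence 4) → 3 H
  atom 2: O, bond orders sum to 2 (valence 2) → 0 H
  atom 3: C, bond orders sum to 2 (valence 4) → 2 H
  atom 4: C, bond orders sum to 2 (valence 4) → 2 H
  atom 5: C, bond orders sum to 3 (valence 4) → 1 H
  atom 6: C, bond orders sum to 2 (valence 4) → 2 H
  atom 7: C, bond orders sum to 1 (valence 4) → 3 H
  atom 8: C, bond orders sum to 3 (valence 4) → 1 H
  atom 9: O, bond orders sum to 2 (valence 2) → 0 H
  atom 10: C, bond orders sum to 1 (valence 4) → 3 H
  atom 11: C, bond orders sum to 3 (valence 4) → 1 H
  atom 12: C, bond orders sum to 2 (valence 4) → 2 H
  atom 13: C, bond orders sum to 2 (valence 4) → 2 H
  atom 14: C, bond orders sum to 3 (valence 4) → 1 H
  atom 15: O, bond orders sum to 2 (valence 2) → 0 H
  atom 16: C, bond orders sum to 4 (valence 4) → 0 H
  atom 17: O, bond orders sum to 2 (valence 2) → 0 H
  atom 18: O, bond orders sum to 2 (valence 2) → 0 H
  atom 19: C, bond orders sum to 1 (valence 4) → 3 H
Totals → C:14, H:26, O:5.
In Hill order: C14H26O5.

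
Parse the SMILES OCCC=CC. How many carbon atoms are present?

Count every carbon token in the SMILES (each C, including those in ring-closure positions and inside branches).
Carbon count: 5.

5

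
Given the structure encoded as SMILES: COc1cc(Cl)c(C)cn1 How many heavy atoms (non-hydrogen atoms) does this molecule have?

Every atom symbol written in the SMILES (organic subset) is one heavy atom; implicit H are not written.
Heavy atoms by element → C:7, Cl:1, N:1, O:1.
Total: 10.

10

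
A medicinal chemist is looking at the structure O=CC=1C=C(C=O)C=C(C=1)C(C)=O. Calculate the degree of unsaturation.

7

Molecular formula: C10H8O3.
DoU = (2C + 2 + N − H − X) / 2, where X is the halogen count and O/S are ignored.
    = (2·10 + 2 + 0 − 8 − 0) / 2 = 14 / 2 = 7.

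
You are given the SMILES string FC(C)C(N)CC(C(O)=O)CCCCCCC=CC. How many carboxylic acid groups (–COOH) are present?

1

The carboxylic acid motif appears at heavy-atom position 8 in the SMILES.
Other groups present: 1 alkene, 1 primary amine.
Carboxylic acid count: 1.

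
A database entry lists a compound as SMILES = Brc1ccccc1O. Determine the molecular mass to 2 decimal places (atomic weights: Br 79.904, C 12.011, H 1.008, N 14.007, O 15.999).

First, the molecular formula is C6H5BrO (counting implicit H from valence).
  Br: 1 × 79.904 = 79.904
  C: 6 × 12.011 = 72.066
  H: 5 × 1.008 = 5.040
  O: 1 × 15.999 = 15.999
Sum: 1×79.904 + 6×12.011 + 5×1.008 + 1×15.999 = 173.009 → 173.01 g/mol.

173.01 g/mol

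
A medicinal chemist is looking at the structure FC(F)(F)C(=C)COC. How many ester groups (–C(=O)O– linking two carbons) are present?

Scan the SMILES for the ester motif — none present.
Groups that are present: 1 alkene, 1 ether.

0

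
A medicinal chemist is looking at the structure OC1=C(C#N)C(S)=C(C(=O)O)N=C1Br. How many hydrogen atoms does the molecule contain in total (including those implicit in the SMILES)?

Walk through each heavy atom and fill implicit hydrogens from standard valence (C 4, N 3, O 2, S 2, halogen 1):
  atom 1: O, bond orders sum to 1 (valence 2) → 1 H
  atom 2: C, bond orders sum to 4 (valence 4) → 0 H
  atom 3: C, bond orders sum to 4 (valence 4) → 0 H
  atom 4: C, bond orders sum to 4 (valence 4) → 0 H
  atom 5: N, bond orders sum to 3 (valence 3) → 0 H
  atom 6: C, bond orders sum to 4 (valence 4) → 0 H
  atom 7: S, bond orders sum to 1 (valence 2) → 1 H
  atom 8: C, bond orders sum to 4 (valence 4) → 0 H
  atom 9: C, bond orders sum to 4 (valence 4) → 0 H
  atom 10: O, bond orders sum to 2 (valence 2) → 0 H
  atom 11: O, bond orders sum to 1 (valence 2) → 1 H
  atom 12: N, bond orders sum to 3 (valence 3) → 0 H
  atom 13: C, bond orders sum to 4 (valence 4) → 0 H
  atom 14: Br (halogen, monovalent) → 0 H
Total hydrogens: 3.

3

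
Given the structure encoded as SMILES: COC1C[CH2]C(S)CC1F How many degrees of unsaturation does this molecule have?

1

Degree of unsaturation = (number of rings) + (number of π bonds).
Ring closures in the SMILES: 1.
π bonds: none → 0 DoU from unsaturation.
Total DoU = 1 + 0 = 1.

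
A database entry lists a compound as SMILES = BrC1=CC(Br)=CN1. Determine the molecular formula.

C4H3Br2N

Walk through each heavy atom and fill implicit hydrogens from standard valence (C 4, N 3, O 2, S 2, halogen 1):
  atom 1: Br (halogen, monovalent) → 0 H
  atom 2: C, bond orders sum to 4 (valence 4) → 0 H
  atom 3: C, bond orders sum to 3 (valence 4) → 1 H
  atom 4: C, bond orders sum to 4 (valence 4) → 0 H
  atom 5: Br (halogen, monovalent) → 0 H
  atom 6: C, bond orders sum to 3 (valence 4) → 1 H
  atom 7: N, bond orders sum to 2 (valence 3) → 1 H
Totals → C:4, H:3, Br:2, N:1.
In Hill order: C4H3Br2N.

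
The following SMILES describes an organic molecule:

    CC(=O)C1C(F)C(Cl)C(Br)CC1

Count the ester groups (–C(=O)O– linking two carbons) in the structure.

Scan the SMILES for the ester motif — none present.
Groups that are present: 1 ketone.

0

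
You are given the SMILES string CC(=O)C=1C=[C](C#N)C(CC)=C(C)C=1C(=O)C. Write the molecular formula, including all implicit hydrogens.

C14H15NO2

Walk through each heavy atom and fill implicit hydrogens from standard valence (C 4, N 3, O 2, S 2, halogen 1):
  atom 1: C, bond orders sum to 1 (valence 4) → 3 H
  atom 2: C, bond orders sum to 4 (valence 4) → 0 H
  atom 3: O, bond orders sum to 2 (valence 2) → 0 H
  atom 4: C, bond orders sum to 4 (valence 4) → 0 H
  atom 5: C, bond orders sum to 3 (valence 4) → 1 H
  atom 6: C with explicit H count 0
  atom 7: C, bond orders sum to 4 (valence 4) → 0 H
  atom 8: N, bond orders sum to 3 (valence 3) → 0 H
  atom 9: C, bond orders sum to 4 (valence 4) → 0 H
  atom 10: C, bond orders sum to 2 (valence 4) → 2 H
  atom 11: C, bond orders sum to 1 (valence 4) → 3 H
  atom 12: C, bond orders sum to 4 (valence 4) → 0 H
  atom 13: C, bond orders sum to 1 (valence 4) → 3 H
  atom 14: C, bond orders sum to 4 (valence 4) → 0 H
  atom 15: C, bond orders sum to 4 (valence 4) → 0 H
  atom 16: O, bond orders sum to 2 (valence 2) → 0 H
  atom 17: C, bond orders sum to 1 (valence 4) → 3 H
Totals → C:14, H:15, N:1, O:2.
In Hill order: C14H15NO2.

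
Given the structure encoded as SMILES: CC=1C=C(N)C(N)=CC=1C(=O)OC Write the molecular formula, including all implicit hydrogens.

C9H12N2O2

Walk through each heavy atom and fill implicit hydrogens from standard valence (C 4, N 3, O 2, S 2, halogen 1):
  atom 1: C, bond orders sum to 1 (valence 4) → 3 H
  atom 2: C, bond orders sum to 4 (valence 4) → 0 H
  atom 3: C, bond orders sum to 3 (valence 4) → 1 H
  atom 4: C, bond orders sum to 4 (valence 4) → 0 H
  atom 5: N, bond orders sum to 1 (valence 3) → 2 H
  atom 6: C, bond orders sum to 4 (valence 4) → 0 H
  atom 7: N, bond orders sum to 1 (valence 3) → 2 H
  atom 8: C, bond orders sum to 3 (valence 4) → 1 H
  atom 9: C, bond orders sum to 4 (valence 4) → 0 H
  atom 10: C, bond orders sum to 4 (valence 4) → 0 H
  atom 11: O, bond orders sum to 2 (valence 2) → 0 H
  atom 12: O, bond orders sum to 2 (valence 2) → 0 H
  atom 13: C, bond orders sum to 1 (valence 4) → 3 H
Totals → C:9, H:12, N:2, O:2.
In Hill order: C9H12N2O2.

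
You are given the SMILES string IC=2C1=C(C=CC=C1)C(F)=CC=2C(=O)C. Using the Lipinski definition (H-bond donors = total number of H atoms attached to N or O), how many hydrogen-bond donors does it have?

Donors: find every N or O and count the H atoms it carries.
  atom 14 (O): bond orders sum to 2 → 0 H
Lipinski HBD = 0.

0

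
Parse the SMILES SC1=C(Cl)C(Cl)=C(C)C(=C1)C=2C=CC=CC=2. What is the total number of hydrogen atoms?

10

Walk through each heavy atom and fill implicit hydrogens from standard valence (C 4, N 3, O 2, S 2, halogen 1):
  atom 1: S, bond orders sum to 1 (valence 2) → 1 H
  atom 2: C, bond orders sum to 4 (valence 4) → 0 H
  atom 3: C, bond orders sum to 4 (valence 4) → 0 H
  atom 4: Cl (halogen, monovalent) → 0 H
  atom 5: C, bond orders sum to 4 (valence 4) → 0 H
  atom 6: Cl (halogen, monovalent) → 0 H
  atom 7: C, bond orders sum to 4 (valence 4) → 0 H
  atom 8: C, bond orders sum to 1 (valence 4) → 3 H
  atom 9: C, bond orders sum to 4 (valence 4) → 0 H
  atom 10: C, bond orders sum to 3 (valence 4) → 1 H
  atom 11: C, bond orders sum to 4 (valence 4) → 0 H
  atom 12: C, bond orders sum to 3 (valence 4) → 1 H
  atom 13: C, bond orders sum to 3 (valence 4) → 1 H
  atom 14: C, bond orders sum to 3 (valence 4) → 1 H
  atom 15: C, bond orders sum to 3 (valence 4) → 1 H
  atom 16: C, bond orders sum to 3 (valence 4) → 1 H
Total hydrogens: 10.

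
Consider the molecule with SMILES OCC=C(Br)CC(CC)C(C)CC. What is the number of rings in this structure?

In SMILES, each pair of matching ring-closure digits denotes one ring-closing bond; the number of such bonds equals the number of independent rings.
Ring-closure bonds here: 0.

0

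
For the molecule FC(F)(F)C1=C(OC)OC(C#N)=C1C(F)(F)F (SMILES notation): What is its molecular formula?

C8H3F6NO2

Walk through each heavy atom and fill implicit hydrogens from standard valence (C 4, N 3, O 2, S 2, halogen 1):
  atom 1: F (halogen, monovalent) → 0 H
  atom 2: C, bond orders sum to 4 (valence 4) → 0 H
  atom 3: F (halogen, monovalent) → 0 H
  atom 4: F (halogen, monovalent) → 0 H
  atom 5: C, bond orders sum to 4 (valence 4) → 0 H
  atom 6: C, bond orders sum to 4 (valence 4) → 0 H
  atom 7: O, bond orders sum to 2 (valence 2) → 0 H
  atom 8: C, bond orders sum to 1 (valence 4) → 3 H
  atom 9: O, bond orders sum to 2 (valence 2) → 0 H
  atom 10: C, bond orders sum to 4 (valence 4) → 0 H
  atom 11: C, bond orders sum to 4 (valence 4) → 0 H
  atom 12: N, bond orders sum to 3 (valence 3) → 0 H
  atom 13: C, bond orders sum to 4 (valence 4) → 0 H
  atom 14: C, bond orders sum to 4 (valence 4) → 0 H
  atom 15: F (halogen, monovalent) → 0 H
  atom 16: F (halogen, monovalent) → 0 H
  atom 17: F (halogen, monovalent) → 0 H
Totals → C:8, H:3, F:6, N:1, O:2.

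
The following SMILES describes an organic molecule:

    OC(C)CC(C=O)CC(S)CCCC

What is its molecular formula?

Walk through each heavy atom and fill implicit hydrogens from standard valence (C 4, N 3, O 2, S 2, halogen 1):
  atom 1: O, bond orders sum to 1 (valence 2) → 1 H
  atom 2: C, bond orders sum to 3 (valence 4) → 1 H
  atom 3: C, bond orders sum to 1 (valence 4) → 3 H
  atom 4: C, bond orders sum to 2 (valence 4) → 2 H
  atom 5: C, bond orders sum to 3 (valence 4) → 1 H
  atom 6: C, bond orders sum to 3 (valence 4) → 1 H
  atom 7: O, bond orders sum to 2 (valence 2) → 0 H
  atom 8: C, bond orders sum to 2 (valence 4) → 2 H
  atom 9: C, bond orders sum to 3 (valence 4) → 1 H
  atom 10: S, bond orders sum to 1 (valence 2) → 1 H
  atom 11: C, bond orders sum to 2 (valence 4) → 2 H
  atom 12: C, bond orders sum to 2 (valence 4) → 2 H
  atom 13: C, bond orders sum to 2 (valence 4) → 2 H
  atom 14: C, bond orders sum to 1 (valence 4) → 3 H
Totals → C:11, H:22, O:2, S:1.

C11H22O2S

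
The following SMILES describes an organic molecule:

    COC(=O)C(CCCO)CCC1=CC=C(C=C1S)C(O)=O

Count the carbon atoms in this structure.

Count every carbon token in the SMILES (each C, including those in ring-closure positions and inside branches).
Carbon count: 15.

15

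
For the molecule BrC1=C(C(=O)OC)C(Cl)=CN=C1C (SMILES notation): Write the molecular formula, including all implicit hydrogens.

Walk through each heavy atom and fill implicit hydrogens from standard valence (C 4, N 3, O 2, S 2, halogen 1):
  atom 1: Br (halogen, monovalent) → 0 H
  atom 2: C, bond orders sum to 4 (valence 4) → 0 H
  atom 3: C, bond orders sum to 4 (valence 4) → 0 H
  atom 4: C, bond orders sum to 4 (valence 4) → 0 H
  atom 5: O, bond orders sum to 2 (valence 2) → 0 H
  atom 6: O, bond orders sum to 2 (valence 2) → 0 H
  atom 7: C, bond orders sum to 1 (valence 4) → 3 H
  atom 8: C, bond orders sum to 4 (valence 4) → 0 H
  atom 9: Cl (halogen, monovalent) → 0 H
  atom 10: C, bond orders sum to 3 (valence 4) → 1 H
  atom 11: N, bond orders sum to 3 (valence 3) → 0 H
  atom 12: C, bond orders sum to 4 (valence 4) → 0 H
  atom 13: C, bond orders sum to 1 (valence 4) → 3 H
Totals → C:8, H:7, Br:1, Cl:1, N:1, O:2.
In Hill order: C8H7BrClNO2.

C8H7BrClNO2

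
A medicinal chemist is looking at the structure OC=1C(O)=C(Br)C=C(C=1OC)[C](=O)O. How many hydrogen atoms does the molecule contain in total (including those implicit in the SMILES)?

7

Walk through each heavy atom and fill implicit hydrogens from standard valence (C 4, N 3, O 2, S 2, halogen 1):
  atom 1: O, bond orders sum to 1 (valence 2) → 1 H
  atom 2: C, bond orders sum to 4 (valence 4) → 0 H
  atom 3: C, bond orders sum to 4 (valence 4) → 0 H
  atom 4: O, bond orders sum to 1 (valence 2) → 1 H
  atom 5: C, bond orders sum to 4 (valence 4) → 0 H
  atom 6: Br (halogen, monovalent) → 0 H
  atom 7: C, bond orders sum to 3 (valence 4) → 1 H
  atom 8: C, bond orders sum to 4 (valence 4) → 0 H
  atom 9: C, bond orders sum to 4 (valence 4) → 0 H
  atom 10: O, bond orders sum to 2 (valence 2) → 0 H
  atom 11: C, bond orders sum to 1 (valence 4) → 3 H
  atom 12: C with explicit H count 0
  atom 13: O, bond orders sum to 2 (valence 2) → 0 H
  atom 14: O, bond orders sum to 1 (valence 2) → 1 H
Total hydrogens: 7.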